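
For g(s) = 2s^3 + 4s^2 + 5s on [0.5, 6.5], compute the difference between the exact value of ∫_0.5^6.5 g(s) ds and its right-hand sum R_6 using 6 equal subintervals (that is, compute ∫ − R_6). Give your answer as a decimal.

Exact integral: ∫_0.5^6.5 g(s) ds = 1363.5.
R_6 = 1762.
Error = 1363.5 − 1762 = -398.5.

-398.5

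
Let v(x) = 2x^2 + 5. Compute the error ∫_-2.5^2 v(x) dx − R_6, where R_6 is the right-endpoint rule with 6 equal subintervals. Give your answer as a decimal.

Exact integral: ∫_-2.5^2 v(x) dx = 38.25.
R_6 = 37.40625.
Error = 38.25 − 37.40625 = 0.84375.

0.84375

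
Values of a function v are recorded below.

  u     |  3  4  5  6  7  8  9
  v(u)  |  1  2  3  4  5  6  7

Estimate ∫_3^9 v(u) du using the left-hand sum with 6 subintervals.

21

Δu = 1.
Sum = 1·[1 + 2 + 3 + 4 + 5 + 6] = 21.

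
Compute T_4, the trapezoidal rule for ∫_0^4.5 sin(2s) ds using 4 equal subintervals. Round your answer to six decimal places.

0.513727

Δs = (4.5 − 0)/4 = 1.125.
f(0) ≈ 0.000000, f(1.125) ≈ 0.778073, f(2.25) ≈ -0.977530, f(3.375) ≈ 0.450044, f(4.5) ≈ 0.412118.
T_4 = (Δs/2)·[f(s_0) + 2f(s_1) + 2f(s_2) + 2f(s_3) + f(s_4)].
Sum ≈ 0.513727.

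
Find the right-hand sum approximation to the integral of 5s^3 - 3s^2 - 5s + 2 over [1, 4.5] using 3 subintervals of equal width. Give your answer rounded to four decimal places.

Δs = (4.5 − 1)/3 = 7/6.
Right endpoints: 13/6, 10/3, 4.5.
f(13/6) = 6035/216, f(10/3) = 3704/27, f(4.5) = 374.375.
Sum = Δs · [f(13/6) + f(10/3) + f(4.5)].
Sum ≈ 629.4167.

629.4167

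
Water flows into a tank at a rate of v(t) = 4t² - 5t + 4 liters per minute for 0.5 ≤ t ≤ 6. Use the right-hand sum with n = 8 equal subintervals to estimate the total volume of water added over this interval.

261.89453125

Δt = (6 − 0.5)/8 = 0.6875.
Right endpoints: 1.1875, 1.875, 2.5625, 3.25, 3.9375, 4.625, 5.3125, 6.
v(1.1875) = 3.703125, v(1.875) = 8.6875, v(2.5625) = 17.453125, v(3.25) = 30, v(3.9375) = 46.328125, v(4.625) = 66.4375, v(5.3125) = 90.328125, v(6) = 118.
Sum = Δt · [v(1.1875) + v(1.875) + v(2.5625) + ...].
Sum = 261.89453125.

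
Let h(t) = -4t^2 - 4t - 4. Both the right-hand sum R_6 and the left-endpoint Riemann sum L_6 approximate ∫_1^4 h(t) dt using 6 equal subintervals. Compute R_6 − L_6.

-36

R_6 = -144.5.
L_6 = -108.5.
R_6 − L_6 = -36.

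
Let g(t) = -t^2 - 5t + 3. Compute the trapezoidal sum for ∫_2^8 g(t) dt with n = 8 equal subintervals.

-300.5625

Δt = (8 − 2)/8 = 0.75.
g(2) = -11, g(2.75) = -18.3125, g(3.5) = -26.75, g(4.25) = -36.3125, g(5) = -47, g(5.75) = -58.8125, g(6.5) = -71.75, g(7.25) = -85.8125, g(8) = -101.
T_8 = (Δt/2)·[g(t_0) + 2g(t_1) + ... + 2g(t_{7}) + g(t_8)].
Sum = -300.5625.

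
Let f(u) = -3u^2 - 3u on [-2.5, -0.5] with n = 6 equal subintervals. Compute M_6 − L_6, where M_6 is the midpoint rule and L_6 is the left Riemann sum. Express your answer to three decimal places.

M_6 ≈ -6.44444.
L_6 ≈ -8.61111.
M_6 − L_6 ≈ 2.167.

2.167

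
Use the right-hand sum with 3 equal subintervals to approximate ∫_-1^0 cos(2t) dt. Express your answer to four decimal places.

0.6737

Δt = (0 − (-1))/3 = 1/3.
Right endpoints: -2/3, -1/3, 0.
f(-2/3) ≈ 0.2352, f(-1/3) ≈ 0.7859, f(0) ≈ 1.0000.
Sum = Δt · [f(-2/3) + f(-1/3) + f(0)].
Sum ≈ 0.6737.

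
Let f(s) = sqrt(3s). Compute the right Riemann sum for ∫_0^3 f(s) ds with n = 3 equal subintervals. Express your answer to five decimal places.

7.18154

Δs = (3 − 0)/3 = 1.
Right endpoints: 1, 2, 3.
f(1) ≈ 1.73205, f(2) ≈ 2.44949, f(3) ≈ 3.00000.
Sum = Δs · [f(1) + f(2) + f(3)].
Sum ≈ 7.18154.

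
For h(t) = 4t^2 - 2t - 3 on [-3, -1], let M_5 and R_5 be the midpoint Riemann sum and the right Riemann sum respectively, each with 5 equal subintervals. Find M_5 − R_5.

6.88

M_5 = 36.56.
R_5 = 29.68.
M_5 − R_5 = 6.88.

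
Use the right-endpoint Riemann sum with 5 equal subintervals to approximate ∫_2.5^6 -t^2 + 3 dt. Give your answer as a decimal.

-66.99

Δt = (6 − 2.5)/5 = 0.7.
Right endpoints: 3.2, 3.9, 4.6, 5.3, 6.
f(3.2) = -7.24, f(3.9) = -12.21, f(4.6) = -18.16, f(5.3) = -25.09, f(6) = -33.
Sum = Δt · [f(3.2) + f(3.9) + f(4.6) + f(5.3) + f(6)].
Sum = -66.99.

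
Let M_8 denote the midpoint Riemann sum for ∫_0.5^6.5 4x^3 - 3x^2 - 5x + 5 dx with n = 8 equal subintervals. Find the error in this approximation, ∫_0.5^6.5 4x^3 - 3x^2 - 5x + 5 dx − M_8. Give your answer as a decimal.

Exact integral: ∫_0.5^6.5 f(x) dx = 1435.5.
M_8 = 1424.53125.
Error = 1435.5 − 1424.53125 = 10.96875.

10.96875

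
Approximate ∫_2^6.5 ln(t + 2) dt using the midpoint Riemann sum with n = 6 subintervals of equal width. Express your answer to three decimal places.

Δt = (6.5 − 2)/6 = 0.75.
Midpoints: 2.375, 3.125, 3.875, 4.625, 5.375, 6.125.
f(2.375) ≈ 1.476, f(3.125) ≈ 1.634, f(3.875) ≈ 1.771, f(4.625) ≈ 1.891, f(5.375) ≈ 1.998, f(6.125) ≈ 2.095.
Sum = Δt · [f(2.375) + f(3.125) + f(3.875) + ...].
Sum ≈ 8.148.

8.148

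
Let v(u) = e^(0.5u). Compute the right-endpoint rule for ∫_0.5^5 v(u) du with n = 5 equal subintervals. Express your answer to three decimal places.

27.068

Δu = (5 − 0.5)/5 = 0.9.
Right endpoints: 1.4, 2.3, 3.2, 4.1, 5.
v(1.4) ≈ 2.014, v(2.3) ≈ 3.158, v(3.2) ≈ 4.953, v(4.1) ≈ 7.768, v(5) ≈ 12.182.
Sum = Δu · [v(1.4) + v(2.3) + v(3.2) + v(4.1) + v(5)].
Sum ≈ 27.068.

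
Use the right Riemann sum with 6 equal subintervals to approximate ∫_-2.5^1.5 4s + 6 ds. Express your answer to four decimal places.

Δs = (1.5 − (-2.5))/6 = 2/3.
Right endpoints: -11/6, -7/6, -0.5, 1/6, 5/6, 1.5.
f(-11/6) = -4/3, f(-7/6) = 4/3, f(-0.5) = 4, f(1/6) = 20/3, f(5/6) = 28/3, f(1.5) = 12.
Sum = Δs · [f(-11/6) + f(-7/6) + f(-0.5) + ...].
Sum ≈ 21.3333.

21.3333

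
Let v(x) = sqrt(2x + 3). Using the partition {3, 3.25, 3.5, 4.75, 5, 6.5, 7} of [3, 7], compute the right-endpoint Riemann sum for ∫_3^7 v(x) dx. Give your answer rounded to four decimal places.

Subinterval widths: 0.25, 0.25, 1.25, 0.25, 1.5, 0.5.
Right endpoints: 3.25, 3.5, 4.75, 5, 6.5, 7.
v(3.25) ≈ 3.0822, v(3.5) ≈ 3.1623, v(4.75) ≈ 3.5355, v(5) ≈ 3.6056, v(6.5) ≈ 4.0000, v(7) ≈ 4.1231.
Sum = Σ Δx_i · v(x_i).
Sum ≈ 14.9435.

14.9435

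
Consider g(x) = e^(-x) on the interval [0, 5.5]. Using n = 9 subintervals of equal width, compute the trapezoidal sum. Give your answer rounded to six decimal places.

1.026716

Δx = (5.5 − 0)/9 = 11/18.
g(0) ≈ 1.000000, g(11/18) ≈ 0.542747, g(11/9) ≈ 0.294575, g(11/6) ≈ 0.159880, g(22/9) ≈ 0.086774, g(55/18) ≈ 0.047097, g(11/3) ≈ 0.025562, g(77/18) ≈ 0.013873, g(44/9) ≈ 0.007530, g(5.5) ≈ 0.004087.
T_9 = (Δx/2)·[g(x_0) + 2g(x_1) + ... + 2g(x_{8}) + g(x_9)].
Sum ≈ 1.026716.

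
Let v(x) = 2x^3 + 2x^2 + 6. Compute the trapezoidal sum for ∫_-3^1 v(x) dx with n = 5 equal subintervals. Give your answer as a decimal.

0.96

Δx = (1 − (-3))/5 = 0.8.
v(-3) = -30, v(-2.2) = -5.616, v(-1.4) = 4.432, v(-0.6) = 6.288, v(0.2) = 6.096, v(1) = 10.
T_5 = (Δx/2)·[v(x_0) + 2v(x_1) + ... + 2v(x_{4}) + v(x_5)].
Sum = 0.96.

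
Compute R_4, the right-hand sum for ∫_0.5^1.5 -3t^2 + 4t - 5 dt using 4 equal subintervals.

Δt = (1.5 − 0.5)/4 = 0.25.
Right endpoints: 0.75, 1, 1.25, 1.5.
f(0.75) = -3.6875, f(1) = -4, f(1.25) = -4.6875, f(1.5) = -5.75.
Sum = Δt · [f(0.75) + f(1) + f(1.25) + f(1.5)].
Sum = -4.53125.

-4.53125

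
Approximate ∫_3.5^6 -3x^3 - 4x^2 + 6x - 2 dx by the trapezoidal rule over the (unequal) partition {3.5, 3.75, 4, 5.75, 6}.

-1067.14453125

Subinterval widths: 0.25, 0.25, 1.75, 0.25.
f(3.5) = -158.625, f(3.75) = -193.953125, f(4) = -234, f(5.75) = -670.078125, f(6) = -758.
On each subinterval the trapezoid contributes (Δx_i/2)·[f(x_{i-1}) + f(x_i)].
Sum = -1067.14453125.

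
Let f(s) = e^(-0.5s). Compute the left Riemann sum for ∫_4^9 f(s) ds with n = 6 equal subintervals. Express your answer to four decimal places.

Δs = (9 − 4)/6 = 5/6.
Left endpoints: 4, 29/6, 17/3, 6.5, 22/3, 49/6.
f(4) ≈ 0.1353, f(29/6) ≈ 0.0892, f(17/3) ≈ 0.0588, f(6.5) ≈ 0.0388, f(22/3) ≈ 0.0256, f(49/6) ≈ 0.0169.
Sum = Δs · [f(4) + f(29/6) + f(17/3) + ...].
Sum ≈ 0.3038.

0.3038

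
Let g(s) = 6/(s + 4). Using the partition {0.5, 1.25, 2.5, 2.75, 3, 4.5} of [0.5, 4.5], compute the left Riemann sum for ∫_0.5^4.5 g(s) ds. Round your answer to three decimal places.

4.167

Subinterval widths: 0.75, 1.25, 0.25, 0.25, 1.5.
Left endpoints: 0.5, 1.25, 2.5, 2.75, 3.
g(0.5) = 4/3, g(1.25) = 8/7, g(2.5) = 12/13, g(2.75) = 8/9, g(3) = 6/7.
Sum = Σ Δs_i · g(s_i).
Sum ≈ 4.167.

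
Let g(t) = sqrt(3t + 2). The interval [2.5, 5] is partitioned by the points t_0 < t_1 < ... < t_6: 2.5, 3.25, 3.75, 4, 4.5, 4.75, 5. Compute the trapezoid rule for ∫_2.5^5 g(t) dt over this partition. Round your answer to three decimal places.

Subinterval widths: 0.75, 0.5, 0.25, 0.5, 0.25, 0.25.
g(2.5) ≈ 3.082, g(3.25) ≈ 3.428, g(3.75) ≈ 3.640, g(4) ≈ 3.742, g(4.5) ≈ 3.937, g(4.75) ≈ 4.031, g(5) ≈ 4.123.
On each subinterval the trapezoid contributes (Δt_i/2)·[g(t_{i-1}) + g(t_i)].
Sum ≈ 9.066.

9.066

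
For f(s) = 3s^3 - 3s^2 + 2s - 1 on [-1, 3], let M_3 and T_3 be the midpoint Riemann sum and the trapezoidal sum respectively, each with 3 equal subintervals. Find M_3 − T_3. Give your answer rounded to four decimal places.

M_3 ≈ 32.444444.
T_3 ≈ 43.111111.
M_3 − T_3 ≈ -10.6667.

-10.6667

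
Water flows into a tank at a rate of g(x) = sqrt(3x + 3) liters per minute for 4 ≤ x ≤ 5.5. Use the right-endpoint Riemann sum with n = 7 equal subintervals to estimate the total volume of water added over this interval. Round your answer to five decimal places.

6.28352

Δx = (5.5 − 4)/7 = 3/14.
Right endpoints: 59/14, 31/7, 65/14, 34/7, 71/14, 37/7, 5.5.
g(59/14) ≈ 3.95511, g(31/7) ≈ 4.03556, g(65/14) ≈ 4.11443, g(34/7) ≈ 4.19183, g(71/14) ≈ 4.26782, g(37/7) ≈ 4.34248, g(5.5) ≈ 4.41588.
Sum = Δx · [g(59/14) + g(31/7) + g(65/14) + ...].
Sum ≈ 6.28352.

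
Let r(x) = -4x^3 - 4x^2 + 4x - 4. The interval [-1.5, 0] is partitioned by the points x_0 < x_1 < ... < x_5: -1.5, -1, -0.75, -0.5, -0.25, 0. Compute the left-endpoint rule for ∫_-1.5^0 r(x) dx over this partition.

-9.5625

Subinterval widths: 0.5, 0.25, 0.25, 0.25, 0.25.
Left endpoints: -1.5, -1, -0.75, -0.5, -0.25.
r(-1.5) = -5.5, r(-1) = -8, r(-0.75) = -7.5625, r(-0.5) = -6.5, r(-0.25) = -5.1875.
Sum = Σ Δx_i · r(x_i).
Sum = -9.5625.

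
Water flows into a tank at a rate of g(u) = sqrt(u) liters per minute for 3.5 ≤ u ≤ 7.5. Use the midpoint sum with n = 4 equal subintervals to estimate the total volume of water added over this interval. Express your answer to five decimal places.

Δu = (7.5 − 3.5)/4 = 1.
Midpoints: 4, 5, 6, 7.
g(4) ≈ 2.00000, g(5) ≈ 2.23607, g(6) ≈ 2.44949, g(7) ≈ 2.64575.
Sum = Δu · [g(4) + g(5) + g(6) + g(7)].
Sum ≈ 9.33131.

9.33131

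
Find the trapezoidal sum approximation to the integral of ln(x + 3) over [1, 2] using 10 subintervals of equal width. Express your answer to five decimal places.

Δx = (2 − 1)/10 = 0.1.
f(1) ≈ 1.38629, f(1.1) ≈ 1.41099, f(1.2) ≈ 1.43508, f(1.3) ≈ 1.45862, f(1.4) ≈ 1.48160, f(1.5) ≈ 1.50408, f(1.6) ≈ 1.52606, f(1.7) ≈ 1.54756, f(1.8) ≈ 1.56862, f(1.9) ≈ 1.58924, f(2) ≈ 1.60944.
T_10 = (Δx/2)·[f(x_0) + 2f(x_1) + ... + 2f(x_{9}) + f(x_10)].
Sum ≈ 1.50197.

1.50197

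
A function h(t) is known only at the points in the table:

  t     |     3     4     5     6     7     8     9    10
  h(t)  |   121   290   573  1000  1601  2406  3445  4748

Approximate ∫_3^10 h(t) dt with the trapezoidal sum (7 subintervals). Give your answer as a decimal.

Δt = 1.
T_7 = (1/2)·[121 + 2·290 + 2·573 + 2·1000 + 2·1601 + 2·2406 + 2·3445 + 4748] = 11749.5.

11749.5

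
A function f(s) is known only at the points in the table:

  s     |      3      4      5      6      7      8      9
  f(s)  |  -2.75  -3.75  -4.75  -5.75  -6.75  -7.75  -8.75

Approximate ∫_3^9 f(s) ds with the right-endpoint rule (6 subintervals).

-37.5

Δs = 1.
Sum = 1·[(-3.75) + (-4.75) + (-5.75) + (-6.75) + (-7.75) + (-8.75)] = -37.5.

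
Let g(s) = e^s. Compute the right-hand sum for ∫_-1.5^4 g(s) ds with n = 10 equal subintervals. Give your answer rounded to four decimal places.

Δs = (4 − (-1.5))/10 = 0.55.
Right endpoints: -0.95, -0.4, 0.15, 0.7, 1.25, 1.8, 2.35, 2.9, 3.45, 4.
g(-0.95) ≈ 0.3867, g(-0.4) ≈ 0.6703, g(0.15) ≈ 1.1618, g(0.7) ≈ 2.0138, g(1.25) ≈ 3.4903, g(1.8) ≈ 6.0496, g(2.35) ≈ 10.4856, g(2.9) ≈ 18.1741, g(3.45) ≈ 31.5004, g(4) ≈ 54.5982.
Sum = Δs · [g(-0.95) + g(-0.4) + g(0.15) + ...].
Sum ≈ 70.6920.

70.6920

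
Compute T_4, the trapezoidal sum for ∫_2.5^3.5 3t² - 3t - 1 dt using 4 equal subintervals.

Δt = (3.5 − 2.5)/4 = 0.25.
f(2.5) = 10.25, f(2.75) = 13.4375, f(3) = 17, f(3.25) = 20.9375, f(3.5) = 25.25.
T_4 = (Δt/2)·[f(t_0) + 2f(t_1) + 2f(t_2) + 2f(t_3) + f(t_4)].
Sum = 17.28125.

17.28125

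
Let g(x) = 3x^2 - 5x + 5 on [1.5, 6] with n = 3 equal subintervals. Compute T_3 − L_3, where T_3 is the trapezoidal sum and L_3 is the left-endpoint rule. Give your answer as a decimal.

59.0625

T_3 = 155.8125.
L_3 = 96.75.
T_3 − L_3 = 59.0625.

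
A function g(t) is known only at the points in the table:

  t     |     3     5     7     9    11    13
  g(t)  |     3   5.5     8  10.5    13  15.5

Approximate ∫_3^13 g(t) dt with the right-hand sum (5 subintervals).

105

Δt = 2.
Sum = 2·[5.5 + 8 + 10.5 + 13 + 15.5] = 105.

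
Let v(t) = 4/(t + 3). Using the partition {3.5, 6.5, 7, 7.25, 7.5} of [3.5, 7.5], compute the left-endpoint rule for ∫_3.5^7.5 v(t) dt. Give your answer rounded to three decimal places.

Subinterval widths: 3, 0.5, 0.25, 0.25.
Left endpoints: 3.5, 6.5, 7, 7.25.
v(3.5) = 8/13, v(6.5) = 8/19, v(7) = 0.4, v(7.25) = 16/41.
Sum = Σ Δt_i · v(t_i).
Sum ≈ 2.254.

2.254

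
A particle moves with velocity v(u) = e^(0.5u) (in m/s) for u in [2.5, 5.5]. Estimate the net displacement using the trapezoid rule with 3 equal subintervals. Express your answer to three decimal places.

24.809

Δu = (5.5 − 2.5)/3 = 1.
v(2.5) ≈ 3.490, v(3.5) ≈ 5.755, v(4.5) ≈ 9.488, v(5.5) ≈ 15.643.
T_3 = (Δu/2)·[v(u_0) + 2v(u_1) + 2v(u_2) + v(u_3)].
Sum ≈ 24.809.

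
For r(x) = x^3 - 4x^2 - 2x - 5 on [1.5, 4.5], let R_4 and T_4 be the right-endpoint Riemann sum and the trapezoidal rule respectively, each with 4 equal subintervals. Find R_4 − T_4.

R_4 = -43.6875.
T_4 = -47.34375.
R_4 − T_4 = 3.65625.

3.65625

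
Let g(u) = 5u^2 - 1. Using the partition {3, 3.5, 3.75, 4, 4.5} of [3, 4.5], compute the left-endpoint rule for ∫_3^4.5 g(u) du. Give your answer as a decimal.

Subinterval widths: 0.5, 0.25, 0.25, 0.5.
Left endpoints: 3, 3.5, 3.75, 4.
g(3) = 44, g(3.5) = 60.25, g(3.75) = 69.3125, g(4) = 79.
Sum = Σ Δu_i · g(u_i).
Sum = 93.890625.

93.890625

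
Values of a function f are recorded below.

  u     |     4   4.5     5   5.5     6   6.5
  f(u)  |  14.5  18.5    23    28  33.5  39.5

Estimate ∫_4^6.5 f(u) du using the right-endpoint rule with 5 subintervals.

71.25

Δu = 0.5.
Sum = 0.5·[18.5 + 23 + 28 + 33.5 + 39.5] = 71.25.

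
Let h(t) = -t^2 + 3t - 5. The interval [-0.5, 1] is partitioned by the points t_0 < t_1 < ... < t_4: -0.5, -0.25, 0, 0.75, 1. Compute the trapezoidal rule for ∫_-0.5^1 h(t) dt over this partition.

-6.828125

Subinterval widths: 0.25, 0.25, 0.75, 0.25.
h(-0.5) = -6.75, h(-0.25) = -5.8125, h(0) = -5, h(0.75) = -3.3125, h(1) = -3.
On each subinterval the trapezoid contributes (Δt_i/2)·[h(t_{i-1}) + h(t_i)].
Sum = -6.828125.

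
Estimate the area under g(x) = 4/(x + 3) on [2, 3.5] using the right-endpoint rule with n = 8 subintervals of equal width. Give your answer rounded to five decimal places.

Δx = (3.5 − 2)/8 = 0.1875.
Right endpoints: 2.1875, 2.375, 2.5625, 2.75, 2.9375, 3.125, 3.3125, 3.5.
g(2.1875) = 64/83, g(2.375) = 32/43, g(2.5625) = 64/89, g(2.75) = 16/23, g(2.9375) = 64/95, g(3.125) = 32/49, g(3.3125) = 64/101, g(3.5) = 8/13.
Sum = Δx · [g(2.1875) + g(2.375) + g(2.5625) + ...].
Sum ≈ 1.03234.

1.03234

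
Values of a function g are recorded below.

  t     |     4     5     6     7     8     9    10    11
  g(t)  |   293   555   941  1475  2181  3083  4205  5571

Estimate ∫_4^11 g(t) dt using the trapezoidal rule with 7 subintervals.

Δt = 1.
T_7 = (1/2)·[293 + 2·555 + 2·941 + 2·1475 + 2·2181 + 2·3083 + 2·4205 + 5571] = 15372.

15372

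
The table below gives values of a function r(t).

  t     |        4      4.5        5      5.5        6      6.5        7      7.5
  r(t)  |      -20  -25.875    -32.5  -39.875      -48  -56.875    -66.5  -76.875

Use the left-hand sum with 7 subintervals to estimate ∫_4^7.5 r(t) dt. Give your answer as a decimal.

Δt = 0.5.
Sum = 0.5·[(-20) + (-25.875) + (-32.5) + (-39.875) + (-48) + (-56.875) + (-66.5)] = -144.8125.

-144.8125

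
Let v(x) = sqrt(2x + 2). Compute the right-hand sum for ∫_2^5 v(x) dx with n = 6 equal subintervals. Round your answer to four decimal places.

Δx = (5 − 2)/6 = 0.5.
Right endpoints: 2.5, 3, 3.5, 4, 4.5, 5.
v(2.5) ≈ 2.6458, v(3) ≈ 2.8284, v(3.5) ≈ 3.0000, v(4) ≈ 3.1623, v(4.5) ≈ 3.3166, v(5) ≈ 3.4641.
Sum = Δx · [v(2.5) + v(3) + v(3.5) + ...].
Sum ≈ 9.2086.

9.2086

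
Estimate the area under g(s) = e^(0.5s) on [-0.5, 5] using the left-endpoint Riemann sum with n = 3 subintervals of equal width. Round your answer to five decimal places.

Δs = (5 − (-0.5))/3 = 11/6.
Left endpoints: -0.5, 4/3, 19/6.
g(-0.5) ≈ 0.77880, g(4/3) ≈ 1.94773, g(19/6) ≈ 4.87117.
Sum = Δs · [g(-0.5) + g(4/3) + g(19/6)].
Sum ≈ 13.92912.

13.92912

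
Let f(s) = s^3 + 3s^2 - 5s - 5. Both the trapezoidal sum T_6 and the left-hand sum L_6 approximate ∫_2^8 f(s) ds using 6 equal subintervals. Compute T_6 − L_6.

T_6 = 1362.
L_6 = 1035.
T_6 − L_6 = 327.

327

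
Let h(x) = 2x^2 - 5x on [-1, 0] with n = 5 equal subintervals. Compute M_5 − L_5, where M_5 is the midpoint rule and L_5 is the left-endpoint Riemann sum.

M_5 = 3.16.
L_5 = 3.88.
M_5 − L_5 = -0.72.

-0.72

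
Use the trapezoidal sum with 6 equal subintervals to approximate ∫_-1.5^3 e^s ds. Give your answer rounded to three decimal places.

20.785

Δs = (3 − (-1.5))/6 = 0.75.
f(-1.5) ≈ 0.223, f(-0.75) ≈ 0.472, f(0) ≈ 1.000, f(0.75) ≈ 2.117, f(1.5) ≈ 4.482, f(2.25) ≈ 9.488, f(3) ≈ 20.086.
T_6 = (Δs/2)·[f(s_0) + 2f(s_1) + ... + 2f(s_{5}) + f(s_6)].
Sum ≈ 20.785.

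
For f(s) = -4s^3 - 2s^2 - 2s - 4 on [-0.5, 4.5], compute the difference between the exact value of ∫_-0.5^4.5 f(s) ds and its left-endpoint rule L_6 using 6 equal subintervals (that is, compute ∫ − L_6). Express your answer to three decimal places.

-157.870

Exact integral: ∫_-0.5^4.5 f(s) ds ≈ -510.83333.
L_6 ≈ -352.96296.
Error ≈ -510.83333 − (-352.96296) ≈ -157.870.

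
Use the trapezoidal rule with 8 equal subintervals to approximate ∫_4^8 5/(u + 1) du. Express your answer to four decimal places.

2.9418

Δu = (8 − 4)/8 = 0.5.
f(4) = 1, f(4.5) = 10/11, f(5) = 5/6, f(5.5) = 10/13, f(6) = 5/7, f(6.5) = 2/3, f(7) = 0.625, f(7.5) = 10/17, f(8) = 5/9.
T_8 = (Δu/2)·[f(u_0) + 2f(u_1) + ... + 2f(u_{7}) + f(u_8)].
Sum ≈ 2.9418.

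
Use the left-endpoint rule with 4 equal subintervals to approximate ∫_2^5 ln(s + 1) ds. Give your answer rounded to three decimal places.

4.187

Δs = (5 − 2)/4 = 0.75.
Left endpoints: 2, 2.75, 3.5, 4.25.
f(2) ≈ 1.099, f(2.75) ≈ 1.322, f(3.5) ≈ 1.504, f(4.25) ≈ 1.658.
Sum = Δs · [f(2) + f(2.75) + f(3.5) + f(4.25)].
Sum ≈ 4.187.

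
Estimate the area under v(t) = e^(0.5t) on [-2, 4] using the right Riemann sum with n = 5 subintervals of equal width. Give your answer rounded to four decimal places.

18.6738

Δt = (4 − (-2))/5 = 1.2.
Right endpoints: -0.8, 0.4, 1.6, 2.8, 4.
v(-0.8) ≈ 0.6703, v(0.4) ≈ 1.2214, v(1.6) ≈ 2.2255, v(2.8) ≈ 4.0552, v(4) ≈ 7.3891.
Sum = Δt · [v(-0.8) + v(0.4) + v(1.6) + v(2.8) + v(4)].
Sum ≈ 18.6738.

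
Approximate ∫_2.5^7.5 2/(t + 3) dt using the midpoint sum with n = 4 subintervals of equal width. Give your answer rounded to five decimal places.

1.29017

Δt = (7.5 − 2.5)/4 = 1.25.
Midpoints: 3.125, 4.375, 5.625, 6.875.
f(3.125) = 16/49, f(4.375) = 16/59, f(5.625) = 16/69, f(6.875) = 16/79.
Sum = Δt · [f(3.125) + f(4.375) + f(5.625) + f(6.875)].
Sum ≈ 1.29017.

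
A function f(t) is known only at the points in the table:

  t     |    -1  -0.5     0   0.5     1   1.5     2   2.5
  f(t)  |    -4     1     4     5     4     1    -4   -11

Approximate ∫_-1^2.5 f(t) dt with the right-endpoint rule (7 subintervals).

0

Δt = 0.5.
Sum = 0.5·[1 + 4 + 5 + 4 + 1 + (-4) + (-11)] = 0.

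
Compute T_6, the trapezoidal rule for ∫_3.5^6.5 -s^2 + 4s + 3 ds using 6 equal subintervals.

-8.375

Δs = (6.5 − 3.5)/6 = 0.5.
f(3.5) = 4.75, f(4) = 3, f(4.5) = 0.75, f(5) = -2, f(5.5) = -5.25, f(6) = -9, f(6.5) = -13.25.
T_6 = (Δs/2)·[f(s_0) + 2f(s_1) + ... + 2f(s_{5}) + f(s_6)].
Sum = -8.375.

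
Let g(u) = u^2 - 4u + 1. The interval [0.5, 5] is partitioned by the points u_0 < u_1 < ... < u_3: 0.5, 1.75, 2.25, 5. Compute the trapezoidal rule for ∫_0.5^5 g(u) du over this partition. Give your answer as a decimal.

0.4375

Subinterval widths: 1.25, 0.5, 2.75.
g(0.5) = -0.75, g(1.75) = -2.9375, g(2.25) = -2.9375, g(5) = 6.
On each subinterval the trapezoid contributes (Δu_i/2)·[g(u_{i-1}) + g(u_i)].
Sum = 0.4375.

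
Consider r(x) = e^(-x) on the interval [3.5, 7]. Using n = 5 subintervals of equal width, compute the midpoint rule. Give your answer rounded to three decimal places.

0.029

Δx = (7 − 3.5)/5 = 0.7.
Midpoints: 3.85, 4.55, 5.25, 5.95, 6.65.
r(3.85) ≈ 0.021, r(4.55) ≈ 0.011, r(5.25) ≈ 0.005, r(5.95) ≈ 0.003, r(6.65) ≈ 0.001.
Sum = Δx · [r(3.85) + r(4.55) + r(5.25) + r(5.95) + r(6.65)].
Sum ≈ 0.029.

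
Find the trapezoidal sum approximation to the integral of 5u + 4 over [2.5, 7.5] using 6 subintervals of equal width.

Δu = (7.5 − 2.5)/6 = 5/6.
f(2.5) = 16.5, f(10/3) = 62/3, f(25/6) = 149/6, f(5) = 29, f(35/6) = 199/6, f(20/3) = 112/3, f(7.5) = 41.5.
T_6 = (Δu/2)·[f(u_0) + 2f(u_1) + ... + 2f(u_{5}) + f(u_6)].
Sum = 145.

145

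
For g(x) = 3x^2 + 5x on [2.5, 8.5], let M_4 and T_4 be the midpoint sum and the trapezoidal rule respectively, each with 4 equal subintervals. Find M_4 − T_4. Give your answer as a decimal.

M_4 = 760.125.
T_4 = 770.25.
M_4 − T_4 = -10.125.

-10.125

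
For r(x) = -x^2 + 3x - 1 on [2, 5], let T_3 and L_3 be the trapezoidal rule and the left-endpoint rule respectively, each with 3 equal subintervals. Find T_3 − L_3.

T_3 = -11.
L_3 = -5.
T_3 − L_3 = -6.

-6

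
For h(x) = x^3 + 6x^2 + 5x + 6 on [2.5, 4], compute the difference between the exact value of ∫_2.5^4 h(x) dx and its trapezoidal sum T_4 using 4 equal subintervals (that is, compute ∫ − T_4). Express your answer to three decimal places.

-0.554

Exact integral: ∫_2.5^4 h(x) dx = 184.359375.
T_4 ≈ 184.91309.
Error ≈ 184.359375 − 184.91309 ≈ -0.554.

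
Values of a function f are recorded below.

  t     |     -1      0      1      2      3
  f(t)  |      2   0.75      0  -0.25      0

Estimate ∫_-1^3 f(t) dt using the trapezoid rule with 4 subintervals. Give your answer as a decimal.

Δt = 1.
T_4 = (1/2)·[2 + 2·0.75 + 2·0 + 2·(-0.25) + 0] = 1.5.

1.5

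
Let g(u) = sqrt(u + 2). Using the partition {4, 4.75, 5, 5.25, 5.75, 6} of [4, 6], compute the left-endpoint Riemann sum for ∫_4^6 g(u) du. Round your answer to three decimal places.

Subinterval widths: 0.75, 0.25, 0.25, 0.5, 0.25.
Left endpoints: 4, 4.75, 5, 5.25, 5.75.
g(4) ≈ 2.449, g(4.75) ≈ 2.598, g(5) ≈ 2.646, g(5.25) ≈ 2.693, g(5.75) ≈ 2.784.
Sum = Σ Δu_i · g(u_i).
Sum ≈ 5.190.

5.190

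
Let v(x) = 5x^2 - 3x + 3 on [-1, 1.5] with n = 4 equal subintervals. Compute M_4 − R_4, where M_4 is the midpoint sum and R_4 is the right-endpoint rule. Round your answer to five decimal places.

M_4 ≈ 12.5097656.
R_4 = 13.33984375.
M_4 − R_4 ≈ -0.83008.

-0.83008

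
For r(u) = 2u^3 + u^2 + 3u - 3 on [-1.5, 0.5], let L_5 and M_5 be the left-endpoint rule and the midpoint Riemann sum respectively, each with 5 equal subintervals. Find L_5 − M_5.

-2.36

L_5 = -12.64.
M_5 = -10.28.
L_5 − M_5 = -2.36.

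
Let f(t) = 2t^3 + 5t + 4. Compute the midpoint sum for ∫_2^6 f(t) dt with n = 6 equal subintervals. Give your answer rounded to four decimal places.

Δt = (6 − 2)/6 = 2/3.
Midpoints: 7/3, 3, 11/3, 13/3, 5, 17/3.
f(7/3) = 1109/27, f(3) = 73, f(11/3) = 3265/27, f(13/3) = 5087/27, f(5) = 279, f(17/3) = 10699/27.
Sum = Δt · [f(7/3) + f(3) + f(11/3) + ...].
Sum ≈ 732.4444.

732.4444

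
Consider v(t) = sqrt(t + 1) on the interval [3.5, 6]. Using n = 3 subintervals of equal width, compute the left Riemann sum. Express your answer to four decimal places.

Δt = (6 − 3.5)/3 = 5/6.
Left endpoints: 3.5, 13/3, 31/6.
v(3.5) ≈ 2.1213, v(13/3) ≈ 2.3094, v(31/6) ≈ 2.4833.
Sum = Δt · [v(3.5) + v(13/3) + v(31/6)].
Sum ≈ 5.7617.

5.7617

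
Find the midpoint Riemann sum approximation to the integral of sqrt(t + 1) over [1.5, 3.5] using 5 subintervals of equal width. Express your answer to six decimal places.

Δt = (3.5 − 1.5)/5 = 0.4.
Midpoints: 1.7, 2.1, 2.5, 2.9, 3.3.
f(1.7) ≈ 1.643168, f(2.1) ≈ 1.760682, f(2.5) ≈ 1.870829, f(2.9) ≈ 1.974842, f(3.3) ≈ 2.073644.
Sum = Δt · [f(1.7) + f(2.1) + f(2.5) + f(2.9) + f(3.3)].
Sum ≈ 3.729266.

3.729266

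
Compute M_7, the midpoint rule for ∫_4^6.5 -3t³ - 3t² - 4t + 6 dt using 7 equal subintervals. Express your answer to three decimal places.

Δt = (6.5 − 4)/7 = 5/14.
Midpoints: 117/28, 127/28, 137/28, 5.25, 157/28, 167/28, 177/28.
f(117/28) = -6189915/21952, f(127/28) = -7766545/21952, f(137/28) = -9588575/21952, f(5.25) = -531.796875, f(157/28) = -14040835/21952, f(167/28) = -16707065/21952, f(177/28) = -19690695/21952.
Sum = Δt · [f(117/28) + f(127/28) + f(137/28) + ...].
Sum ≈ -1393.587.

-1393.587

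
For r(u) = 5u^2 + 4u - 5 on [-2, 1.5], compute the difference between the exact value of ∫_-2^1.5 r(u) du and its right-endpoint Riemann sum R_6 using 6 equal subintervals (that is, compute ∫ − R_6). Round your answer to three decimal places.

Exact integral: ∫_-2^1.5 r(u) du ≈ -2.04167.
R_6 ≈ 0.48206.
Error ≈ -2.04167 − 0.48206 ≈ -2.524.

-2.524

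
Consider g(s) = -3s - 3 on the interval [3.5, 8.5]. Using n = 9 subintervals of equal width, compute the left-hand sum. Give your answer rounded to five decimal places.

-100.83333

Δs = (8.5 − 3.5)/9 = 5/9.
Left endpoints: 3.5, 73/18, 83/18, 31/6, 103/18, 113/18, 41/6, 133/18, 143/18.
g(3.5) = -13.5, g(73/18) = -91/6, g(83/18) = -101/6, g(31/6) = -18.5, g(103/18) = -121/6, g(113/18) = -131/6, g(41/6) = -23.5, g(133/18) = -151/6, g(143/18) = -161/6.
Sum = Δs · [g(3.5) + g(73/18) + g(83/18) + ...].
Sum ≈ -100.83333.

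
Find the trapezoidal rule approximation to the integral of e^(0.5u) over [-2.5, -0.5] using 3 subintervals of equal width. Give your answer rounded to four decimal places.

0.9937

Δu = (-0.5 − (-2.5))/3 = 2/3.
f(-2.5) ≈ 0.2865, f(-11/6) ≈ 0.3998, f(-7/6) ≈ 0.5580, f(-0.5) ≈ 0.7788.
T_3 = (Δu/2)·[f(u_0) + 2f(u_1) + 2f(u_2) + f(u_3)].
Sum ≈ 0.9937.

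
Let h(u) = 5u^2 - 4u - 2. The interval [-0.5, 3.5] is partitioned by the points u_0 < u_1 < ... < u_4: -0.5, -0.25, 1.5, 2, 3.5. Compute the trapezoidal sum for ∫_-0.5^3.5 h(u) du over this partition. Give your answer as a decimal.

47.0625

Subinterval widths: 0.25, 1.75, 0.5, 1.5.
h(-0.5) = 1.25, h(-0.25) = -0.6875, h(1.5) = 3.25, h(2) = 10, h(3.5) = 45.25.
On each subinterval the trapezoid contributes (Δu_i/2)·[h(u_{i-1}) + h(u_i)].
Sum = 47.0625.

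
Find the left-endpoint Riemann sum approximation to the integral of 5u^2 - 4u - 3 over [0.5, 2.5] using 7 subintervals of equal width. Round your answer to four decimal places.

4.8265

Δu = (2.5 − 0.5)/7 = 2/7.
Left endpoints: 0.5, 11/14, 15/14, 19/14, 23/14, 27/14, 31/14.
f(0.5) = -3.75, f(11/14) = -599/196, f(15/14) = -303/196, f(19/14) = 153/196, f(23/14) = 769/196, f(27/14) = 1545/196, f(31/14) = 2481/196.
Sum = Δu · [f(0.5) + f(11/14) + f(15/14) + ...].
Sum ≈ 4.8265.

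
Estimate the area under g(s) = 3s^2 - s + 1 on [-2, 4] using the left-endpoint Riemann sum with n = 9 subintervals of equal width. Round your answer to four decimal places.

Δs = (4 − (-2))/9 = 2/3.
Left endpoints: -2, -4/3, -2/3, 0, 2/3, 4/3, 2, 8/3, 10/3.
g(-2) = 15, g(-4/3) = 23/3, g(-2/3) = 3, g(0) = 1, g(2/3) = 5/3, g(4/3) = 5, g(2) = 11, g(8/3) = 59/3, g(10/3) = 31.
Sum = Δs · [g(-2) + g(-4/3) + g(-2/3) + ...].
Sum ≈ 63.3333.

63.3333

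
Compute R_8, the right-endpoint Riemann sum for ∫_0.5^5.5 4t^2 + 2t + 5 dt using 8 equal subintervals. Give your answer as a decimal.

Δt = (5.5 − 0.5)/8 = 0.625.
Right endpoints: 1.125, 1.75, 2.375, 3, 3.625, 4.25, 4.875, 5.5.
f(1.125) = 12.3125, f(1.75) = 20.75, f(2.375) = 32.3125, f(3) = 47, f(3.625) = 64.8125, f(4.25) = 85.75, f(4.875) = 109.8125, f(5.5) = 137.
Sum = Δt · [f(1.125) + f(1.75) + f(2.375) + ...].
Sum = 318.59375.

318.59375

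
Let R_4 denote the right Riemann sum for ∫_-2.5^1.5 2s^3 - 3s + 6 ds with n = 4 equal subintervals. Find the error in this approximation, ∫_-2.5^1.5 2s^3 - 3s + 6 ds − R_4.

-11

Exact integral: ∫_-2.5^1.5 f(s) ds = 13.
R_4 = 24.
Error = 13 − 24 = -11.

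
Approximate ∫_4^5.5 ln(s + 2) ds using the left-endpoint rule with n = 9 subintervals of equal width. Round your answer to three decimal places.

2.843

Δs = (5.5 − 4)/9 = 1/6.
Left endpoints: 4, 25/6, 13/3, 4.5, 14/3, 29/6, 5, 31/6, 16/3.
f(4) ≈ 1.792, f(25/6) ≈ 1.819, f(13/3) ≈ 1.846, f(4.5) ≈ 1.872, f(14/3) ≈ 1.897, f(29/6) ≈ 1.922, f(5) ≈ 1.946, f(31/6) ≈ 1.969, f(16/3) ≈ 1.992.
Sum = Δs · [f(4) + f(25/6) + f(13/3) + ...].
Sum ≈ 2.843.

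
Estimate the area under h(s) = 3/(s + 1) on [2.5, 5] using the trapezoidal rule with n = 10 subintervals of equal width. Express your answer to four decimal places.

Δs = (5 − 2.5)/10 = 0.25.
h(2.5) = 6/7, h(2.75) = 0.8, h(3) = 0.75, h(3.25) = 12/17, h(3.5) = 2/3, h(3.75) = 12/19, h(4) = 0.6, h(4.25) = 4/7, h(4.5) = 6/11, h(4.75) = 12/23, h(5) = 0.5.
T_10 = (Δs/2)·[h(s_0) + 2h(s_1) + ... + 2h(s_{9}) + h(s_10)].
Sum ≈ 1.6178.

1.6178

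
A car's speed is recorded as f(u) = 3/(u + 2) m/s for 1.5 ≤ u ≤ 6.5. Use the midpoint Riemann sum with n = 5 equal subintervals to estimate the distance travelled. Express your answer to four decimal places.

Δu = (6.5 − 1.5)/5 = 1.
Midpoints: 2, 3, 4, 5, 6.
f(2) = 0.75, f(3) = 0.6, f(4) = 0.5, f(5) = 3/7, f(6) = 0.375.
Sum = Δu · [f(2) + f(3) + f(4) + f(5) + f(6)].
Sum ≈ 2.6536.

2.6536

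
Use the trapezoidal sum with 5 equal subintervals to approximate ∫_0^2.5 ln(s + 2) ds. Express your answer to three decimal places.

2.876

Δs = (2.5 − 0)/5 = 0.5.
f(0) ≈ 0.693, f(0.5) ≈ 0.916, f(1) ≈ 1.099, f(1.5) ≈ 1.253, f(2) ≈ 1.386, f(2.5) ≈ 1.504.
T_5 = (Δs/2)·[f(s_0) + 2f(s_1) + ... + 2f(s_{4}) + f(s_5)].
Sum ≈ 2.876.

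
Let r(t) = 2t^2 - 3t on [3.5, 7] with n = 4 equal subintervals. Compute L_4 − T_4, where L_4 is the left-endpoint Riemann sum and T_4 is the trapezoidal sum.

-27.5625

L_4 = 118.2890625.
T_4 = 145.8515625.
L_4 − T_4 = -27.5625.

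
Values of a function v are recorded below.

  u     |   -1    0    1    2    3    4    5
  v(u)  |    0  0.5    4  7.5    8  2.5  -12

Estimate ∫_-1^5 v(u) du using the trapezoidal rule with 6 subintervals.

16.5

Δu = 1.
T_6 = (1/2)·[0 + 2·0.5 + 2·4 + 2·7.5 + 2·8 + 2·2.5 + (-12)] = 16.5.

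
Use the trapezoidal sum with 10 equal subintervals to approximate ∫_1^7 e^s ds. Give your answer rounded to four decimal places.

Δs = (7 − 1)/10 = 0.6.
f(1) ≈ 2.7183, f(1.6) ≈ 4.9530, f(2.2) ≈ 9.0250, f(2.8) ≈ 16.4446, f(3.4) ≈ 29.9641, f(4) ≈ 54.5982, f(4.6) ≈ 99.4843, f(5.2) ≈ 181.2722, f(5.8) ≈ 330.2996, f(6.4) ≈ 601.8450, f(7) ≈ 1096.6332.
T_10 = (Δs/2)·[f(s_0) + 2f(s_1) + ... + 2f(s_{9}) + f(s_10)].
Sum ≈ 1126.5371.

1126.5371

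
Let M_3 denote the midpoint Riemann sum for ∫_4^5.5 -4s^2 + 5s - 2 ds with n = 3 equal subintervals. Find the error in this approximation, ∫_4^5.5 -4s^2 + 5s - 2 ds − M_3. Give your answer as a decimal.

Exact integral: ∫_4^5.5 f(s) ds = -103.875.
M_3 = -103.75.
Error = -103.875 − (-103.75) = -0.125.

-0.125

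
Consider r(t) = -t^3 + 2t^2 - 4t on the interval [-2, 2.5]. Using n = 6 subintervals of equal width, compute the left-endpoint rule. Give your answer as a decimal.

Δt = (2.5 − (-2))/6 = 0.75.
Left endpoints: -2, -1.25, -0.5, 0.25, 1, 1.75.
r(-2) = 24, r(-1.25) = 10.078125, r(-0.5) = 2.625, r(0.25) = -0.890625, r(1) = -3, r(1.75) = -6.234375.
Sum = Δt · [r(-2) + r(-1.25) + r(-0.5) + ...].
Sum = 19.93359375.

19.93359375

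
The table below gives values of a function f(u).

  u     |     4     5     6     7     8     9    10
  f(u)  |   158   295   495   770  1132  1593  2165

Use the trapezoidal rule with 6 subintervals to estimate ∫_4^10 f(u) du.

Δu = 1.
T_6 = (1/2)·[158 + 2·295 + 2·495 + 2·770 + 2·1132 + 2·1593 + 2165] = 5446.5.

5446.5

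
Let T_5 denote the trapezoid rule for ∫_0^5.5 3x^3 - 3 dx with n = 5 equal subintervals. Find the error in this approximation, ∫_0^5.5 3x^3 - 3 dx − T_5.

Exact integral: ∫_0^5.5 f(x) dx = 669.796875.
T_5 = 697.24875.
Error = 669.796875 − 697.24875 = -27.451875.

-27.451875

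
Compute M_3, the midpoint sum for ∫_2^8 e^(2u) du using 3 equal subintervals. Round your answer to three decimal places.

2450068.358

Δu = (8 − 2)/3 = 2.
Midpoints: 3, 5, 7.
f(3) ≈ 403.429, f(5) ≈ 22026.466, f(7) ≈ 1202604.284.
Sum = Δu · [f(3) + f(5) + f(7)].
Sum ≈ 2450068.358.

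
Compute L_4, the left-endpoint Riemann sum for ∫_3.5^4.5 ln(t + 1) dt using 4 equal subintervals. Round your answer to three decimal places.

Δt = (4.5 − 3.5)/4 = 0.25.
Left endpoints: 3.5, 3.75, 4, 4.25.
f(3.5) ≈ 1.504, f(3.75) ≈ 1.558, f(4) ≈ 1.609, f(4.25) ≈ 1.658.
Sum = Δt · [f(3.5) + f(3.75) + f(4) + f(4.25)].
Sum ≈ 1.582.

1.582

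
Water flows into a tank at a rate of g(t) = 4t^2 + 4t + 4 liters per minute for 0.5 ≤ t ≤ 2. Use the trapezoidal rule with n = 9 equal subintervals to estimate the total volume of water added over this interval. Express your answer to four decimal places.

Δt = (2 − 0.5)/9 = 1/6.
g(0.5) = 7, g(2/3) = 76/9, g(5/6) = 91/9, g(1) = 12, g(7/6) = 127/9, g(4/3) = 148/9, g(1.5) = 19, g(5/3) = 196/9, g(11/6) = 223/9, g(2) = 28.
T_9 = (Δt/2)·[g(t_0) + 2g(t_1) + ... + 2g(t_{8}) + g(t_9)].
Sum ≈ 24.0278.

24.0278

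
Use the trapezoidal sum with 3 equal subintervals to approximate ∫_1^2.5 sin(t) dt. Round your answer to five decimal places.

Δt = (2.5 − 1)/3 = 0.5.
f(1) ≈ 0.84147, f(1.5) ≈ 0.99749, f(2) ≈ 0.90930, f(2.5) ≈ 0.59847.
T_3 = (Δt/2)·[f(t_0) + 2f(t_1) + 2f(t_2) + f(t_3)].
Sum ≈ 1.31338.

1.31338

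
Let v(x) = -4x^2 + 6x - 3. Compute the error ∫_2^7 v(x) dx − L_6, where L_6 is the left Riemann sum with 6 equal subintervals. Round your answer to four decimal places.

Exact integral: ∫_2^7 v(x) dx ≈ -326.666667.
L_6 ≈ -266.481481.
Error ≈ -326.666667 − (-266.481481) ≈ -60.1852.

-60.1852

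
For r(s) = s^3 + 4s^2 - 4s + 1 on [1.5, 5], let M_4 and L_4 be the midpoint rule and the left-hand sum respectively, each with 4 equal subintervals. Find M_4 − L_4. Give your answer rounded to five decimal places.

77.68701

M_4 ≈ 272.0805664.
L_4 ≈ 194.3935547.
M_4 − L_4 ≈ 77.68701.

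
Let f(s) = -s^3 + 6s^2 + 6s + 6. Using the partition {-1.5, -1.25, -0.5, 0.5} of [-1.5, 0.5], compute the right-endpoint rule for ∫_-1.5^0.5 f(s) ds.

Subinterval widths: 0.25, 0.75, 1.
Right endpoints: -1.25, -0.5, 0.5.
f(-1.25) = 9.828125, f(-0.5) = 4.625, f(0.5) = 10.375.
Sum = Σ Δs_i · f(s_i).
Sum = 16.30078125.

16.30078125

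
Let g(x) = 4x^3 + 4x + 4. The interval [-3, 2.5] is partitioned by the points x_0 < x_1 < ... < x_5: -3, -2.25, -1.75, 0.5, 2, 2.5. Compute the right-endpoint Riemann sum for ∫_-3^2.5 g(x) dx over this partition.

68.734375

Subinterval widths: 0.75, 0.5, 2.25, 1.5, 0.5.
Right endpoints: -2.25, -1.75, 0.5, 2, 2.5.
g(-2.25) = -50.5625, g(-1.75) = -24.4375, g(0.5) = 6.5, g(2) = 44, g(2.5) = 76.5.
Sum = Σ Δx_i · g(x_i).
Sum = 68.734375.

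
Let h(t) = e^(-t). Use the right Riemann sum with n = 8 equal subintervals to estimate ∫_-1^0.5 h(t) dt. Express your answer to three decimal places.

1.920

Δt = (0.5 − (-1))/8 = 0.1875.
Right endpoints: -0.8125, -0.625, -0.4375, -0.25, -0.0625, 0.125, 0.3125, 0.5.
h(-0.8125) ≈ 2.254, h(-0.625) ≈ 1.868, h(-0.4375) ≈ 1.549, h(-0.25) ≈ 1.284, h(-0.0625) ≈ 1.064, h(0.125) ≈ 0.882, h(0.3125) ≈ 0.732, h(0.5) ≈ 0.607.
Sum = Δt · [h(-0.8125) + h(-0.625) + h(-0.4375) + ...].
Sum ≈ 1.920.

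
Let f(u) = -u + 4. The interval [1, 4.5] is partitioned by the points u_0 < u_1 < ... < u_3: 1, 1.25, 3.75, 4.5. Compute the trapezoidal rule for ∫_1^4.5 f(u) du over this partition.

Subinterval widths: 0.25, 2.5, 0.75.
f(1) = 3, f(1.25) = 2.75, f(3.75) = 0.25, f(4.5) = -0.5.
On each subinterval the trapezoid contributes (Δu_i/2)·[f(u_{i-1}) + f(u_i)].
Sum = 4.375.

4.375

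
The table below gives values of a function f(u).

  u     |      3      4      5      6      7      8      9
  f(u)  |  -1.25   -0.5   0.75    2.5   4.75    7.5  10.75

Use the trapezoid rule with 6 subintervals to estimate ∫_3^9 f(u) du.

19.75

Δu = 1.
T_6 = (1/2)·[(-1.25) + 2·(-0.5) + 2·0.75 + 2·2.5 + 2·4.75 + 2·7.5 + 10.75] = 19.75.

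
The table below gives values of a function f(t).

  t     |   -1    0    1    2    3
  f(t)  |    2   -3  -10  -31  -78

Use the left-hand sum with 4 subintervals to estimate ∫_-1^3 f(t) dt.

Δt = 1.
Sum = 1·[2 + (-3) + (-10) + (-31)] = -42.

-42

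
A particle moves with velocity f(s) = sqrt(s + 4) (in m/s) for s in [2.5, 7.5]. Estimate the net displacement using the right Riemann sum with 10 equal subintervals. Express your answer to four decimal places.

15.1605

Δs = (7.5 − 2.5)/10 = 0.5.
Right endpoints: 3, 3.5, 4, 4.5, 5, 5.5, 6, 6.5, 7, 7.5.
f(3) ≈ 2.6458, f(3.5) ≈ 2.7386, f(4) ≈ 2.8284, f(4.5) ≈ 2.9155, f(5) ≈ 3.0000, f(5.5) ≈ 3.0822, f(6) ≈ 3.1623, f(6.5) ≈ 3.2404, f(7) ≈ 3.3166, f(7.5) ≈ 3.3912.
Sum = Δs · [f(3) + f(3.5) + f(4) + ...].
Sum ≈ 15.1605.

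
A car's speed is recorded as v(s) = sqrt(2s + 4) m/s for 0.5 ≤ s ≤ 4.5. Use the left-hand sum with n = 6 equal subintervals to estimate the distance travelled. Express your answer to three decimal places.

Δs = (4.5 − 0.5)/6 = 2/3.
Left endpoints: 0.5, 7/6, 11/6, 2.5, 19/6, 23/6.
v(0.5) ≈ 2.236, v(7/6) ≈ 2.517, v(11/6) ≈ 2.769, v(2.5) ≈ 3.000, v(19/6) ≈ 3.215, v(23/6) ≈ 3.416.
Sum = Δs · [v(0.5) + v(7/6) + v(11/6) + ...].
Sum ≈ 11.435.

11.435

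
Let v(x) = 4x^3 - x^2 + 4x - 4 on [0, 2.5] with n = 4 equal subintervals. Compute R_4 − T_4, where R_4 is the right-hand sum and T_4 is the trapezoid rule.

R_4 = 59.3359375.
T_4 = 38.6328125.
R_4 − T_4 = 20.703125.

20.703125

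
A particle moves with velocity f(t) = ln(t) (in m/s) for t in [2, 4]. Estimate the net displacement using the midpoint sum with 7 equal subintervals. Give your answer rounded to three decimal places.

Δt = (4 − 2)/7 = 2/7.
Midpoints: 15/7, 17/7, 19/7, 3, 23/7, 25/7, 27/7.
f(15/7) ≈ 0.762, f(17/7) ≈ 0.887, f(19/7) ≈ 0.999, f(3) ≈ 1.099, f(23/7) ≈ 1.190, f(25/7) ≈ 1.273, f(27/7) ≈ 1.350.
Sum = Δt · [f(15/7) + f(17/7) + f(19/7) + ...].
Sum ≈ 2.160.

2.160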